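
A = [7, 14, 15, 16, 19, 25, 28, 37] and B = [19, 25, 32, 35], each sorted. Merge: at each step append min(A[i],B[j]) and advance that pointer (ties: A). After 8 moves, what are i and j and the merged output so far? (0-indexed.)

i=6, j=2, merged so far=[7, 14, 15, 16, 19, 19, 25, 25]

i=0 j=0: A[i]=7<=B[j]=19 take 7, i++
i=1 j=0: A[i]=14<=B[j]=19 take 14, i++
i=2 j=0: A[i]=15<=B[j]=19 take 15, i++
i=3 j=0: A[i]=16<=B[j]=19 take 16, i++
i=4 j=0: A[i]=19<=B[j]=19 take 19, i++
i=5 j=0: A[i]=25>B[j]=19 take 19, j++
i=5 j=1: A[i]=25<=B[j]=25 take 25, i++
i=6 j=1: A[i]=28>B[j]=25 take 25, j++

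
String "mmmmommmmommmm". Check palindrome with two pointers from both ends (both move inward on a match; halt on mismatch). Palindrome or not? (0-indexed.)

palindrome

l=0 r=13: 'm'=='m', l++,r--
l=1 r=12: 'm'=='m', l++,r--
l=2 r=11: 'm'=='m', l++,r--
l=3 r=10: 'm'=='m', l++,r--
l=4 r=9: 'o'=='o', l++,r--
l=5 r=8: 'm'=='m', l++,r--
l=6 r=7: 'm'=='m', l++,r--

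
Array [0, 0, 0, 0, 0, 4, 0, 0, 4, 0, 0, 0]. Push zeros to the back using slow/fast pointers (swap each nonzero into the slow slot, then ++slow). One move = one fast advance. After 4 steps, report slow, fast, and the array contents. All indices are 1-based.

(s=1,f=1) a[fast]=0 → fast++
(s=1,f=2) a[fast]=0 → fast++
(s=1,f=3) a[fast]=0 → fast++
(s=1,f=4) a[fast]=0 → fast++

slow=1, fast=5, a=[0, 0, 0, 0, 0, 4, 0, 0, 4, 0, 0, 0]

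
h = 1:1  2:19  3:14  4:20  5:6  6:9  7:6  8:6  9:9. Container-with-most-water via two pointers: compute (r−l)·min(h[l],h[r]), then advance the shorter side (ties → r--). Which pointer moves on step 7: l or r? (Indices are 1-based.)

l=1 r=9: min(1,9)*8=8 best=8 *, l++
l=2 r=9: min(19,9)*7=63 best=63 *, r--
l=2 r=8: min(19,6)*6=36 best=63, r--
l=2 r=7: min(19,6)*5=30 best=63, r--
l=2 r=6: min(19,9)*4=36 best=63, r--
l=2 r=5: min(19,6)*3=18 best=63, r--
l=2 r=4: min(19,20)*2=38 best=63, l++

l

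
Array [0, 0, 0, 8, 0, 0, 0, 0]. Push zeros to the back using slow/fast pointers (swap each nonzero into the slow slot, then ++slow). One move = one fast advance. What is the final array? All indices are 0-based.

(s=0,f=0) a[fast]=0 → fast++
(s=0,f=1) a[fast]=0 → fast++
(s=0,f=2) a[fast]=0 → fast++
(s=0,f=3) a[fast]=8≠0 swap→a[0]=8 → slow++,fast++
(s=1,f=4) a[fast]=0 → fast++
(s=1,f=5) a[fast]=0 → fast++
(s=1,f=6) a[fast]=0 → fast++
(s=1,f=7) a[fast]=0 → fast++

[8, 0, 0, 0, 0, 0, 0, 0]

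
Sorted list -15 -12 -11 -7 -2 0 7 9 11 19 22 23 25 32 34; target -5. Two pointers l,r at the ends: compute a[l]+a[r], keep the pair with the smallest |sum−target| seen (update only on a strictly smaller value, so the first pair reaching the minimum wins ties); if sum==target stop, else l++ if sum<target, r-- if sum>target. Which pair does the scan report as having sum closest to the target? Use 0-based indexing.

pair (-12, 7) with sum -5 (|Δ|=0)

l=0 r=14: -15+34=19 d=24 *, r--
l=0 r=13: -15+32=17 d=22 *, r--
l=0 r=12: -15+25=10 d=15 *, r--
l=0 r=11: -15+23=8 d=13 *, r--
l=0 r=10: -15+22=7 d=12 *, r--
l=0 r=9: -15+19=4 d=9 *, r--
l=0 r=8: -15+11=-4 d=1 *, r--
l=0 r=7: -15+9=-6 d=1, l++
l=1 r=7: -12+9=-3 d=2, r--
l=1 r=6: -12+7=-5 d=0 *, stop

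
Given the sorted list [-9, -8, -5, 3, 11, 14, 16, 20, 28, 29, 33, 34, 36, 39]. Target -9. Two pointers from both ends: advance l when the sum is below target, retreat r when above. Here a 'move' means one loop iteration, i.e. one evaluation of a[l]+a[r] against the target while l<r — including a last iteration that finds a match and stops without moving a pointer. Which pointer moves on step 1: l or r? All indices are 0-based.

r

[0,13] -9+39=30 >-9 → r--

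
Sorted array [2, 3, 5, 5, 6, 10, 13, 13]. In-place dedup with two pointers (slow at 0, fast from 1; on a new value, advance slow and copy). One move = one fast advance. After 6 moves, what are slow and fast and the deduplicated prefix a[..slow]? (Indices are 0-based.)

slow=0 fast=1: a[fast]=3≠a[slow]=2 write a[1]=3, slow++,fast++
slow=1 fast=2: a[fast]=5≠a[slow]=3 write a[2]=5, slow++,fast++
slow=2 fast=3: a[fast]=5=a[slow] dup, fast++
slow=2 fast=4: a[fast]=6≠a[slow]=5 write a[3]=6, slow++,fast++
slow=3 fast=5: a[fast]=10≠a[slow]=6 write a[4]=10, slow++,fast++
slow=4 fast=6: a[fast]=13≠a[slow]=10 write a[5]=13, slow++,fast++

slow=5, fast=7, prefix=[2, 3, 5, 6, 10, 13]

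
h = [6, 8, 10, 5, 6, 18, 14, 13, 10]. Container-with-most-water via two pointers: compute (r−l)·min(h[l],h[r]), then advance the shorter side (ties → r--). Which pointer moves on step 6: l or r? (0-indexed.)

l

[0,8] min(6,10)*8=48 best=48 * → l++
[1,8] min(8,10)*7=56 best=56 * → l++
[2,8] min(10,10)*6=60 best=60 * → r--
[2,7] min(10,13)*5=50 best=60 → l++
[3,7] min(5,13)*4=20 best=60 → l++
[4,7] min(6,13)*3=18 best=60 → l++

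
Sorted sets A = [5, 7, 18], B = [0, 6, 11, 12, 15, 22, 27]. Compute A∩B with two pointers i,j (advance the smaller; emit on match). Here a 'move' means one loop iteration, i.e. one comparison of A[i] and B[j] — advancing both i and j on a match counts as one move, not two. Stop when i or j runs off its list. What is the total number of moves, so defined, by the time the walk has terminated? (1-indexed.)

[i=1,j=1] 5>0 → j++
[i=1,j=2] 5<6 → i++
[i=2,j=2] 7>6 → j++
[i=2,j=3] 7<11 → i++
[i=3,j=3] 18>11 → j++
[i=3,j=4] 18>12 → j++
[i=3,j=5] 18>15 → j++
[i=3,j=6] 18<22 → i++

8 moves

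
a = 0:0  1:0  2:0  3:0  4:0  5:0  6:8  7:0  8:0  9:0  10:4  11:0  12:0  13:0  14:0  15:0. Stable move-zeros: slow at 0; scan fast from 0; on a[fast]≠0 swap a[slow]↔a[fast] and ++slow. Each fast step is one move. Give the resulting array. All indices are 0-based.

slow=0 fast=0: a[fast]=0, fast++
slow=0 fast=1: a[fast]=0, fast++
slow=0 fast=2: a[fast]=0, fast++
slow=0 fast=3: a[fast]=0, fast++
slow=0 fast=4: a[fast]=0, fast++
slow=0 fast=5: a[fast]=0, fast++
slow=0 fast=6: a[fast]=8≠0 swap→a[0]=8, slow++,fast++
slow=1 fast=7: a[fast]=0, fast++
slow=1 fast=8: a[fast]=0, fast++
slow=1 fast=9: a[fast]=0, fast++
slow=1 fast=10: a[fast]=4≠0 swap→a[1]=4, slow++,fast++
slow=2 fast=11: a[fast]=0, fast++
slow=2 fast=12: a[fast]=0, fast++
slow=2 fast=13: a[fast]=0, fast++
slow=2 fast=14: a[fast]=0, fast++
slow=2 fast=15: a[fast]=0, fast++

[8, 4, 0, 0, 0, 0, 0, 0, 0, 0, 0, 0, 0, 0, 0, 0]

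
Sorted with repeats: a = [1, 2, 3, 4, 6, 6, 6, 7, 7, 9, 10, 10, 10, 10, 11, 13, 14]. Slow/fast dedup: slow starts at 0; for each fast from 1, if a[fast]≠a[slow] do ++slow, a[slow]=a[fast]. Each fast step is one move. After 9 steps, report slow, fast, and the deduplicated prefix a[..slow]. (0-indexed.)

slow=6, fast=10, prefix=[1, 2, 3, 4, 6, 7, 9]

slow=0 fast=1: a[fast]=2≠a[slow]=1 write a[1]=2, slow++,fast++
slow=1 fast=2: a[fast]=3≠a[slow]=2 write a[2]=3, slow++,fast++
slow=2 fast=3: a[fast]=4≠a[slow]=3 write a[3]=4, slow++,fast++
slow=3 fast=4: a[fast]=6≠a[slow]=4 write a[4]=6, slow++,fast++
slow=4 fast=5: a[fast]=6=a[slow] dup, fast++
slow=4 fast=6: a[fast]=6=a[slow] dup, fast++
slow=4 fast=7: a[fast]=7≠a[slow]=6 write a[5]=7, slow++,fast++
slow=5 fast=8: a[fast]=7=a[slow] dup, fast++
slow=5 fast=9: a[fast]=9≠a[slow]=7 write a[6]=9, slow++,fast++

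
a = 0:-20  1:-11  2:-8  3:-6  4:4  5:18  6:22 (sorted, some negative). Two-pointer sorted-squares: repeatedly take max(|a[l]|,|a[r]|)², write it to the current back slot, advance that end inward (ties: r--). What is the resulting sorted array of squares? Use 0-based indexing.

[16, 36, 64, 121, 324, 400, 484]

l=0 r=6: |-20|<=|22| out[6]=484, r--
l=0 r=5: |-20|>|18| out[5]=400, l++
l=1 r=5: |-11|<=|18| out[4]=324, r--
l=1 r=4: |-11|>|4| out[3]=121, l++
l=2 r=4: |-8|>|4| out[2]=64, l++
l=3 r=4: |-6|>|4| out[1]=36, l++
l=4 r=4: |4|<=|4| out[0]=16, r--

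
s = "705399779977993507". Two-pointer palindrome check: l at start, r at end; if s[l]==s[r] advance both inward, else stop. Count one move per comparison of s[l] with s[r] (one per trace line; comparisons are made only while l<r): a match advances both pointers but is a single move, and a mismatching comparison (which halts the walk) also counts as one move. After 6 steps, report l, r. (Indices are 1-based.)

l=7, r=12

[1,18] '7'=='7' → l++,r--
[2,17] '0'=='0' → l++,r--
[3,16] '5'=='5' → l++,r--
[4,15] '3'=='3' → l++,r--
[5,14] '9'=='9' → l++,r--
[6,13] '9'=='9' → l++,r--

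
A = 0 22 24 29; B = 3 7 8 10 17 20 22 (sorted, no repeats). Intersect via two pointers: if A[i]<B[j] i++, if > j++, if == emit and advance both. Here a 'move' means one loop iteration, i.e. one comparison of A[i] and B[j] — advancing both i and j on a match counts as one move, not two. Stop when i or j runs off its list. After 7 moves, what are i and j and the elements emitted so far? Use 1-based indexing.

i=2, j=7, emitted=[]

i=1 j=1: 0<3, i++
i=2 j=1: 22>3, j++
i=2 j=2: 22>7, j++
i=2 j=3: 22>8, j++
i=2 j=4: 22>10, j++
i=2 j=5: 22>17, j++
i=2 j=6: 22>20, j++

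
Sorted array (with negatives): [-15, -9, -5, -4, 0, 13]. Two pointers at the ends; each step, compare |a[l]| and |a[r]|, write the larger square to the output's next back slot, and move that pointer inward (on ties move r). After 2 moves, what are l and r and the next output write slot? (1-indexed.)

[1,6] |-15|>|13| out[6]=225 → l++
[2,6] |-9|<=|13| out[5]=169 → r--

l=2, r=5, next write slot=4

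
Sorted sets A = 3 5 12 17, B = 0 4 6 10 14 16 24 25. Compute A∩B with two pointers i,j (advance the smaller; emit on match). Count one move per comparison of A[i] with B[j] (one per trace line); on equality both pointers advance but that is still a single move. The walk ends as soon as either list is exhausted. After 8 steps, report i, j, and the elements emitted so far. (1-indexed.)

i=4, j=6, emitted=[]

i=1 j=1: 3>0, j++
i=1 j=2: 3<4, i++
i=2 j=2: 5>4, j++
i=2 j=3: 5<6, i++
i=3 j=3: 12>6, j++
i=3 j=4: 12>10, j++
i=3 j=5: 12<14, i++
i=4 j=5: 17>14, j++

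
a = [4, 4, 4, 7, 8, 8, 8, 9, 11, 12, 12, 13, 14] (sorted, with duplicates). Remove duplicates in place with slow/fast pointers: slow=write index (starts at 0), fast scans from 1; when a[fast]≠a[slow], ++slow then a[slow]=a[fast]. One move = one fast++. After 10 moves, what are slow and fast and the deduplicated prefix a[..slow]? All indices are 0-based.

slow=0 fast=1: a[fast]=4=a[slow] dup, fast++
slow=0 fast=2: a[fast]=4=a[slow] dup, fast++
slow=0 fast=3: a[fast]=7≠a[slow]=4 write a[1]=7, slow++,fast++
slow=1 fast=4: a[fast]=8≠a[slow]=7 write a[2]=8, slow++,fast++
slow=2 fast=5: a[fast]=8=a[slow] dup, fast++
slow=2 fast=6: a[fast]=8=a[slow] dup, fast++
slow=2 fast=7: a[fast]=9≠a[slow]=8 write a[3]=9, slow++,fast++
slow=3 fast=8: a[fast]=11≠a[slow]=9 write a[4]=11, slow++,fast++
slow=4 fast=9: a[fast]=12≠a[slow]=11 write a[5]=12, slow++,fast++
slow=5 fast=10: a[fast]=12=a[slow] dup, fast++

slow=5, fast=11, prefix=[4, 7, 8, 9, 11, 12]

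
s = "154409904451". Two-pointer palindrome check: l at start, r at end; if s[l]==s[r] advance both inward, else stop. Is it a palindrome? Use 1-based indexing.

[1,12] '1'=='1' → l++,r--
[2,11] '5'=='5' → l++,r--
[3,10] '4'=='4' → l++,r--
[4,9] '4'=='4' → l++,r--
[5,8] '0'=='0' → l++,r--
[6,7] '9'=='9' → l++,r--

palindrome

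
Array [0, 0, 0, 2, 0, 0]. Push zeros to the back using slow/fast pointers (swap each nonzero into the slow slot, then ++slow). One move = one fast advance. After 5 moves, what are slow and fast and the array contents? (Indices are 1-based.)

slow=2, fast=6, a=[2, 0, 0, 0, 0, 0]

(s=1,f=1) a[fast]=0 → fast++
(s=1,f=2) a[fast]=0 → fast++
(s=1,f=3) a[fast]=0 → fast++
(s=1,f=4) a[fast]=2≠0 swap→a[1]=2 → slow++,fast++
(s=2,f=5) a[fast]=0 → fast++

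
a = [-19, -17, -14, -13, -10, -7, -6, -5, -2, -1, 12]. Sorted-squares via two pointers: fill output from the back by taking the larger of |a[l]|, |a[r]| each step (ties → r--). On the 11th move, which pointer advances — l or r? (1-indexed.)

r

l=1 r=11: |-19|>|12| out[11]=361, l++
l=2 r=11: |-17|>|12| out[10]=289, l++
l=3 r=11: |-14|>|12| out[9]=196, l++
l=4 r=11: |-13|>|12| out[8]=169, l++
l=5 r=11: |-10|<=|12| out[7]=144, r--
l=5 r=10: |-10|>|-1| out[6]=100, l++
l=6 r=10: |-7|>|-1| out[5]=49, l++
l=7 r=10: |-6|>|-1| out[4]=36, l++
l=8 r=10: |-5|>|-1| out[3]=25, l++
l=9 r=10: |-2|>|-1| out[2]=4, l++
l=10 r=10: |-1|<=|-1| out[1]=1, r--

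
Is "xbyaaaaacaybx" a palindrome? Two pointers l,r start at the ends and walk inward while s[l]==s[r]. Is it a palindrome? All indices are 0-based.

not a palindrome (mismatch at 4,8)

l=0 r=12: 'x'=='x', l++,r--
l=1 r=11: 'b'=='b', l++,r--
l=2 r=10: 'y'=='y', l++,r--
l=3 r=9: 'a'=='a', l++,r--
l=4 r=8: 'a'!='c', stop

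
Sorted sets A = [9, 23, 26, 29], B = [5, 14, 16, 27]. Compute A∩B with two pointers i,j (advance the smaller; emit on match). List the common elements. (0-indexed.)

intersection = []

[i=0,j=0] 9>5 → j++
[i=0,j=1] 9<14 → i++
[i=1,j=1] 23>14 → j++
[i=1,j=2] 23>16 → j++
[i=1,j=3] 23<27 → i++
[i=2,j=3] 26<27 → i++
[i=3,j=3] 29>27 → j++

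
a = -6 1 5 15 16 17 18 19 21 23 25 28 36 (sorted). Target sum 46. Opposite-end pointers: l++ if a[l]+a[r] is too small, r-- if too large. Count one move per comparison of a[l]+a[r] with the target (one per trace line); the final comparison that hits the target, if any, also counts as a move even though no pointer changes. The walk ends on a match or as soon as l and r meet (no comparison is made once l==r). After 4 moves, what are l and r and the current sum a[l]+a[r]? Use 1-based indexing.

[1,13] -6+36=30 <46 → l++
[2,13] 1+36=37 <46 → l++
[3,13] 5+36=41 <46 → l++
[4,13] 15+36=51 >46 → r--

l=4, r=12, sum=43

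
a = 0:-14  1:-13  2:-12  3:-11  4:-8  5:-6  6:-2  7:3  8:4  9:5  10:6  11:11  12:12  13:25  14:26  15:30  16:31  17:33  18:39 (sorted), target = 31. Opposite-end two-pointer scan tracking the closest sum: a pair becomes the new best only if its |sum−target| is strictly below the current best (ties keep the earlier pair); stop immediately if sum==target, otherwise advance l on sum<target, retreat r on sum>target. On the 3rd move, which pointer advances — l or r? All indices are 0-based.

l

[0,18] -14+39=25 d=6 * → l++
[1,18] -13+39=26 d=5 * → l++
[2,18] -12+39=27 d=4 * → l++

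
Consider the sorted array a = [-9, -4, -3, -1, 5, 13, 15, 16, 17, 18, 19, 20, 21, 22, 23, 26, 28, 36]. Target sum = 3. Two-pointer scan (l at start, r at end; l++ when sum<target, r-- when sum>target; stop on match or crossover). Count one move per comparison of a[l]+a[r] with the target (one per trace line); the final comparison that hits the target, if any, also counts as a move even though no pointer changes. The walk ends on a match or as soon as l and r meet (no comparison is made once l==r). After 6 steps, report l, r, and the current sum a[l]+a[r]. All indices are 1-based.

[1,18] -9+36=27 >3 → r--
[1,17] -9+28=19 >3 → r--
[1,16] -9+26=17 >3 → r--
[1,15] -9+23=14 >3 → r--
[1,14] -9+22=13 >3 → r--
[1,13] -9+21=12 >3 → r--

l=1, r=12, sum=11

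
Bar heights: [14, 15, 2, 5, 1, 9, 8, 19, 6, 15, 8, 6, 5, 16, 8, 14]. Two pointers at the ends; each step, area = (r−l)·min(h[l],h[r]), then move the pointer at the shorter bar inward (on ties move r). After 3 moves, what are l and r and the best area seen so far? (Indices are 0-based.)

l=0 r=15: min(14,14)*15=210 best=210 *, r--
l=0 r=14: min(14,8)*14=112 best=210, r--
l=0 r=13: min(14,16)*13=182 best=210, l++

l=1, r=13, best area=210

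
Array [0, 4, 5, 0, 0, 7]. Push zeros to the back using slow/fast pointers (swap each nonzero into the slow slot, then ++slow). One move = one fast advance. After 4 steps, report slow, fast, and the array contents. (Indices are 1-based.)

(s=1,f=1) a[fast]=0 → fast++
(s=1,f=2) a[fast]=4≠0 swap→a[1]=4 → slow++,fast++
(s=2,f=3) a[fast]=5≠0 swap→a[2]=5 → slow++,fast++
(s=3,f=4) a[fast]=0 → fast++

slow=3, fast=5, a=[4, 5, 0, 0, 0, 7]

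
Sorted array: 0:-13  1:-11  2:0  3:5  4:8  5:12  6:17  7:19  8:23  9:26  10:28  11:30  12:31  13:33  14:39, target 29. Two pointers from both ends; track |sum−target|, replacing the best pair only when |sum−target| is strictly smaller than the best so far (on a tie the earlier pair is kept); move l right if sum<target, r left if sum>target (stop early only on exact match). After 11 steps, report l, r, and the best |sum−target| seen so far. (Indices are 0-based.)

l=0 r=14: -13+39=26 d=3 *, l++
l=1 r=14: -11+39=28 d=1 *, l++
l=2 r=14: 0+39=39 d=10, r--
l=2 r=13: 0+33=33 d=4, r--
l=2 r=12: 0+31=31 d=2, r--
l=2 r=11: 0+30=30 d=1, r--
l=2 r=10: 0+28=28 d=1, l++
l=3 r=10: 5+28=33 d=4, r--
l=3 r=9: 5+26=31 d=2, r--
l=3 r=8: 5+23=28 d=1, l++
l=4 r=8: 8+23=31 d=2, r--

l=4, r=7, best |Δ|=1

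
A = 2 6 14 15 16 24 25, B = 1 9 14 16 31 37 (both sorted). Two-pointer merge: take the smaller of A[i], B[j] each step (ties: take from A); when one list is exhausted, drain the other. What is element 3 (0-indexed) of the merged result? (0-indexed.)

[i=0,j=0] A[i]=2>B[j]=1 take 1 → j++
[i=0,j=1] A[i]=2<=B[j]=9 take 2 → i++
[i=1,j=1] A[i]=6<=B[j]=9 take 6 → i++
[i=2,j=1] A[i]=14>B[j]=9 take 9 → j++
[i=2,j=2] A[i]=14<=B[j]=14 take 14 → i++
[i=3,j=2] A[i]=15>B[j]=14 take 14 → j++
[i=3,j=3] A[i]=15<=B[j]=16 take 15 → i++
[i=4,j=3] A[i]=16<=B[j]=16 take 16 → i++
[i=5,j=3] A[i]=24>B[j]=16 take 16 → j++
[i=5,j=4] A[i]=24<=B[j]=31 take 24 → i++
[i=6,j=4] A[i]=25<=B[j]=31 take 25 → i++
[i=7,j=4] A done, take B[j]=31 → j++
[i=7,j=5] A done, take B[j]=37 → j++

merged[3] = 9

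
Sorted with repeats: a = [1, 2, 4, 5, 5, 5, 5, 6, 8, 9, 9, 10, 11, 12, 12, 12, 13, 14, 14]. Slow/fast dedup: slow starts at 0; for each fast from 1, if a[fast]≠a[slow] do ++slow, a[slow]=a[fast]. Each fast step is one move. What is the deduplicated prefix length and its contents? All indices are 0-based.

(s=0,f=1) a[fast]=2≠a[slow]=1 write a[1]=2 → slow++,fast++
(s=1,f=2) a[fast]=4≠a[slow]=2 write a[2]=4 → slow++,fast++
(s=2,f=3) a[fast]=5≠a[slow]=4 write a[3]=5 → slow++,fast++
(s=3,f=4) a[fast]=5=a[slow] dup → fast++
(s=3,f=5) a[fast]=5=a[slow] dup → fast++
(s=3,f=6) a[fast]=5=a[slow] dup → fast++
(s=3,f=7) a[fast]=6≠a[slow]=5 write a[4]=6 → slow++,fast++
(s=4,f=8) a[fast]=8≠a[slow]=6 write a[5]=8 → slow++,fast++
(s=5,f=9) a[fast]=9≠a[slow]=8 write a[6]=9 → slow++,fast++
(s=6,f=10) a[fast]=9=a[slow] dup → fast++
(s=6,f=11) a[fast]=10≠a[slow]=9 write a[7]=10 → slow++,fast++
(s=7,f=12) a[fast]=11≠a[slow]=10 write a[8]=11 → slow++,fast++
(s=8,f=13) a[fast]=12≠a[slow]=11 write a[9]=12 → slow++,fast++
(s=9,f=14) a[fast]=12=a[slow] dup → fast++
(s=9,f=15) a[fast]=12=a[slow] dup → fast++
(s=9,f=16) a[fast]=13≠a[slow]=12 write a[10]=13 → slow++,fast++
(s=10,f=17) a[fast]=14≠a[slow]=13 write a[11]=14 → slow++,fast++
(s=11,f=18) a[fast]=14=a[slow] dup → fast++

length 12; prefix = [1, 2, 4, 5, 6, 8, 9, 10, 11, 12, 13, 14]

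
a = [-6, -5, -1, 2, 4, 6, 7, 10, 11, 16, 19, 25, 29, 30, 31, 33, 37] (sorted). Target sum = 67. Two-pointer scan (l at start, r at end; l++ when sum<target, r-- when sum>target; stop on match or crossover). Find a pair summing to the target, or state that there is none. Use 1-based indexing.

(30, 37)

l=1 r=17: -6+37=31 <67, l++
l=2 r=17: -5+37=32 <67, l++
l=3 r=17: -1+37=36 <67, l++
l=4 r=17: 2+37=39 <67, l++
l=5 r=17: 4+37=41 <67, l++
l=6 r=17: 6+37=43 <67, l++
l=7 r=17: 7+37=44 <67, l++
l=8 r=17: 10+37=47 <67, l++
l=9 r=17: 11+37=48 <67, l++
l=10 r=17: 16+37=53 <67, l++
l=11 r=17: 19+37=56 <67, l++
l=12 r=17: 25+37=62 <67, l++
l=13 r=17: 29+37=66 <67, l++
l=14 r=17: 30+37=67, found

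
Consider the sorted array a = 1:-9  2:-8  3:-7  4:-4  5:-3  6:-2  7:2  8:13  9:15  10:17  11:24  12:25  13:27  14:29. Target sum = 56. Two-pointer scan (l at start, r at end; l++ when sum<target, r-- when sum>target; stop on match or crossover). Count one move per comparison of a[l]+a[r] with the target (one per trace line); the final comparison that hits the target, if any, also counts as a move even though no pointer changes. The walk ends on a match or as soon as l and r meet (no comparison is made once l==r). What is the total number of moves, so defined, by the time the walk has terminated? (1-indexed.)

13 moves

l=1 r=14: -9+29=20 <56, l++
l=2 r=14: -8+29=21 <56, l++
l=3 r=14: -7+29=22 <56, l++
l=4 r=14: -4+29=25 <56, l++
l=5 r=14: -3+29=26 <56, l++
l=6 r=14: -2+29=27 <56, l++
l=7 r=14: 2+29=31 <56, l++
l=8 r=14: 13+29=42 <56, l++
l=9 r=14: 15+29=44 <56, l++
l=10 r=14: 17+29=46 <56, l++
l=11 r=14: 24+29=53 <56, l++
l=12 r=14: 25+29=54 <56, l++
l=13 r=14: 27+29=56, found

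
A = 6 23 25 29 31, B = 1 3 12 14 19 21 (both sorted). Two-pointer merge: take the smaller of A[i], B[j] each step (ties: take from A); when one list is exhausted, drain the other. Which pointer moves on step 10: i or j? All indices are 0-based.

i

i=0 j=0: A[i]=6>B[j]=1 take 1, j++
i=0 j=1: A[i]=6>B[j]=3 take 3, j++
i=0 j=2: A[i]=6<=B[j]=12 take 6, i++
i=1 j=2: A[i]=23>B[j]=12 take 12, j++
i=1 j=3: A[i]=23>B[j]=14 take 14, j++
i=1 j=4: A[i]=23>B[j]=19 take 19, j++
i=1 j=5: A[i]=23>B[j]=21 take 21, j++
i=1 j=6: B done, take A[i]=23, i++
i=2 j=6: B done, take A[i]=25, i++
i=3 j=6: B done, take A[i]=29, i++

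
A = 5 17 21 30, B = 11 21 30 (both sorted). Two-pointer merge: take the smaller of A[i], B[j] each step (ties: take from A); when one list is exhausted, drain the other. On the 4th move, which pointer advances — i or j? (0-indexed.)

i

i=0 j=0: A[i]=5<=B[j]=11 take 5, i++
i=1 j=0: A[i]=17>B[j]=11 take 11, j++
i=1 j=1: A[i]=17<=B[j]=21 take 17, i++
i=2 j=1: A[i]=21<=B[j]=21 take 21, i++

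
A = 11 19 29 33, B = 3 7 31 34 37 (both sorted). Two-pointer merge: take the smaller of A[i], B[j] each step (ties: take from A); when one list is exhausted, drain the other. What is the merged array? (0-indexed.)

[3, 7, 11, 19, 29, 31, 33, 34, 37]

i=0 j=0: A[i]=11>B[j]=3 take 3, j++
i=0 j=1: A[i]=11>B[j]=7 take 7, j++
i=0 j=2: A[i]=11<=B[j]=31 take 11, i++
i=1 j=2: A[i]=19<=B[j]=31 take 19, i++
i=2 j=2: A[i]=29<=B[j]=31 take 29, i++
i=3 j=2: A[i]=33>B[j]=31 take 31, j++
i=3 j=3: A[i]=33<=B[j]=34 take 33, i++
i=4 j=3: A done, take B[j]=34, j++
i=4 j=4: A done, take B[j]=37, j++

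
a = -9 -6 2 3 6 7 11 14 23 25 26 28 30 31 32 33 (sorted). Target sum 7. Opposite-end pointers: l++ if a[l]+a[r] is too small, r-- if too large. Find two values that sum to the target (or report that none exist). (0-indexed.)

l=0 r=15: -9+33=24 >7, r--
l=0 r=14: -9+32=23 >7, r--
l=0 r=13: -9+31=22 >7, r--
l=0 r=12: -9+30=21 >7, r--
l=0 r=11: -9+28=19 >7, r--
l=0 r=10: -9+26=17 >7, r--
l=0 r=9: -9+25=16 >7, r--
l=0 r=8: -9+23=14 >7, r--
l=0 r=7: -9+14=5 <7, l++
l=1 r=7: -6+14=8 >7, r--
l=1 r=6: -6+11=5 <7, l++
l=2 r=6: 2+11=13 >7, r--
l=2 r=5: 2+7=9 >7, r--
l=2 r=4: 2+6=8 >7, r--
l=2 r=3: 2+3=5 <7, l++

no pair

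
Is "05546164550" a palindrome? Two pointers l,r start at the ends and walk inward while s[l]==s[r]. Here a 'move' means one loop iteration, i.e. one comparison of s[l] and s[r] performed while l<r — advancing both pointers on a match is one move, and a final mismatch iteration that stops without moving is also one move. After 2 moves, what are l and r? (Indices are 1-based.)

l=1 r=11: '0'=='0', l++,r--
l=2 r=10: '5'=='5', l++,r--

l=3, r=9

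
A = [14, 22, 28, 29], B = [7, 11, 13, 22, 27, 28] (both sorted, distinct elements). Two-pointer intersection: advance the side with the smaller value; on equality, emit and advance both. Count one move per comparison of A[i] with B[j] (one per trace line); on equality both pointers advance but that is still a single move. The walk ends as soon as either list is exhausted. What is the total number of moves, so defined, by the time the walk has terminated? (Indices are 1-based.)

7 moves

i=1 j=1: 14>7, j++
i=1 j=2: 14>11, j++
i=1 j=3: 14>13, j++
i=1 j=4: 14<22, i++
i=2 j=4: 22==22 emit, i++,j++
i=3 j=5: 28>27, j++
i=3 j=6: 28==28 emit, i++,j++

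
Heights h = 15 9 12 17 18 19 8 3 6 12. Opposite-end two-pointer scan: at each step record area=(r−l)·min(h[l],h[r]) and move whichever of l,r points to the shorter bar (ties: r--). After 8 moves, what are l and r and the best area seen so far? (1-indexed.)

[1,10] min(15,12)*9=108 best=108 * → r--
[1,9] min(15,6)*8=48 best=108 → r--
[1,8] min(15,3)*7=21 best=108 → r--
[1,7] min(15,8)*6=48 best=108 → r--
[1,6] min(15,19)*5=75 best=108 → l++
[2,6] min(9,19)*4=36 best=108 → l++
[3,6] min(12,19)*3=36 best=108 → l++
[4,6] min(17,19)*2=34 best=108 → l++

l=5, r=6, best area=108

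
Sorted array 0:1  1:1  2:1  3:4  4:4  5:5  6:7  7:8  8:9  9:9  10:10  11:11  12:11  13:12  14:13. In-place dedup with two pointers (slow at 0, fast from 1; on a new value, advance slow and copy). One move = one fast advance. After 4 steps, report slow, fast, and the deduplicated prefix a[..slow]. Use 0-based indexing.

(s=0,f=1) a[fast]=1=a[slow] dup → fast++
(s=0,f=2) a[fast]=1=a[slow] dup → fast++
(s=0,f=3) a[fast]=4≠a[slow]=1 write a[1]=4 → slow++,fast++
(s=1,f=4) a[fast]=4=a[slow] dup → fast++

slow=1, fast=5, prefix=[1, 4]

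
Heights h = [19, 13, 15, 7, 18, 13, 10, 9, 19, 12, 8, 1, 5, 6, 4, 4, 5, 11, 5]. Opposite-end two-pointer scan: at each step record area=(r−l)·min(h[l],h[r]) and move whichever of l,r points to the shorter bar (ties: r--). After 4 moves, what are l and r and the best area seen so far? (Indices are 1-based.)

[1,19] min(19,5)*18=90 best=90 * → r--
[1,18] min(19,11)*17=187 best=187 * → r--
[1,17] min(19,5)*16=80 best=187 → r--
[1,16] min(19,4)*15=60 best=187 → r--

l=1, r=15, best area=187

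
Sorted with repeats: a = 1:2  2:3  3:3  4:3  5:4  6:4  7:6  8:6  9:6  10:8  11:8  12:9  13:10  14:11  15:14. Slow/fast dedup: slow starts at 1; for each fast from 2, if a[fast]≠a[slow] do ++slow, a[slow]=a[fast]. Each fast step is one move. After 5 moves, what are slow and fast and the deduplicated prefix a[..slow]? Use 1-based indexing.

slow=1 fast=2: a[fast]=3≠a[slow]=2 write a[2]=3, slow++,fast++
slow=2 fast=3: a[fast]=3=a[slow] dup, fast++
slow=2 fast=4: a[fast]=3=a[slow] dup, fast++
slow=2 fast=5: a[fast]=4≠a[slow]=3 write a[3]=4, slow++,fast++
slow=3 fast=6: a[fast]=4=a[slow] dup, fast++

slow=3, fast=7, prefix=[2, 3, 4]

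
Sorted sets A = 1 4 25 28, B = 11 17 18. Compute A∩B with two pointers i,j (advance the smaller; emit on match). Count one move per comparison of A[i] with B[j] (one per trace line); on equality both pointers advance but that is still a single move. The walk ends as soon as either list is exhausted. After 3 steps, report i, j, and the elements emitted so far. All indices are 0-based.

i=2, j=1, emitted=[]

[i=0,j=0] 1<11 → i++
[i=1,j=0] 4<11 → i++
[i=2,j=0] 25>11 → j++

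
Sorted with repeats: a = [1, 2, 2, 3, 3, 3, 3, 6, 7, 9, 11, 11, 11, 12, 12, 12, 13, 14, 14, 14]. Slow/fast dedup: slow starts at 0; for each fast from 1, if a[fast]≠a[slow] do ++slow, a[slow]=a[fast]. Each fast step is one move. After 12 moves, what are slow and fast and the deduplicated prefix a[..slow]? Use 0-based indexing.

(s=0,f=1) a[fast]=2≠a[slow]=1 write a[1]=2 → slow++,fast++
(s=1,f=2) a[fast]=2=a[slow] dup → fast++
(s=1,f=3) a[fast]=3≠a[slow]=2 write a[2]=3 → slow++,fast++
(s=2,f=4) a[fast]=3=a[slow] dup → fast++
(s=2,f=5) a[fast]=3=a[slow] dup → fast++
(s=2,f=6) a[fast]=3=a[slow] dup → fast++
(s=2,f=7) a[fast]=6≠a[slow]=3 write a[3]=6 → slow++,fast++
(s=3,f=8) a[fast]=7≠a[slow]=6 write a[4]=7 → slow++,fast++
(s=4,f=9) a[fast]=9≠a[slow]=7 write a[5]=9 → slow++,fast++
(s=5,f=10) a[fast]=11≠a[slow]=9 write a[6]=11 → slow++,fast++
(s=6,f=11) a[fast]=11=a[slow] dup → fast++
(s=6,f=12) a[fast]=11=a[slow] dup → fast++

slow=6, fast=13, prefix=[1, 2, 3, 6, 7, 9, 11]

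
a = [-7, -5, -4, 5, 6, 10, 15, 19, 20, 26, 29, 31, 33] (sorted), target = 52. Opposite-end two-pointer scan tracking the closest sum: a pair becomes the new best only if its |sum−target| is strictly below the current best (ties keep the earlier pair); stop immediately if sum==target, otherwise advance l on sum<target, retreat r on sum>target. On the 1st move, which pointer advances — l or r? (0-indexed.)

l

[0,12] -7+33=26 d=26 * → l++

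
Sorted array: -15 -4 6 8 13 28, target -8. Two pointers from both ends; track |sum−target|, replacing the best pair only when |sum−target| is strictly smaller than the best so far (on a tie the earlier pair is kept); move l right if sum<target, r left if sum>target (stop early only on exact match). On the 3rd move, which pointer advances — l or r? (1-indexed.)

l=1 r=6: -15+28=13 d=21 *, r--
l=1 r=5: -15+13=-2 d=6 *, r--
l=1 r=4: -15+8=-7 d=1 *, r--

r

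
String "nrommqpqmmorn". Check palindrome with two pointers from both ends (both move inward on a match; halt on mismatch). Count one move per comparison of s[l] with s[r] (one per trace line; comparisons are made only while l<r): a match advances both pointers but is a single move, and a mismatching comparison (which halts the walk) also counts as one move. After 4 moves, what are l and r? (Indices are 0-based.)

l=0 r=12: 'n'=='n', l++,r--
l=1 r=11: 'r'=='r', l++,r--
l=2 r=10: 'o'=='o', l++,r--
l=3 r=9: 'm'=='m', l++,r--

l=4, r=8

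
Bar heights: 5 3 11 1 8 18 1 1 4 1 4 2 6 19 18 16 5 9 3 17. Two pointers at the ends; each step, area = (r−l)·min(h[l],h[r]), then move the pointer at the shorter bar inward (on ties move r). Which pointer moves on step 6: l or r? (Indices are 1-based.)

[1,20] min(5,17)*19=95 best=95 * → l++
[2,20] min(3,17)*18=54 best=95 → l++
[3,20] min(11,17)*17=187 best=187 * → l++
[4,20] min(1,17)*16=16 best=187 → l++
[5,20] min(8,17)*15=120 best=187 → l++
[6,20] min(18,17)*14=238 best=238 * → r--

r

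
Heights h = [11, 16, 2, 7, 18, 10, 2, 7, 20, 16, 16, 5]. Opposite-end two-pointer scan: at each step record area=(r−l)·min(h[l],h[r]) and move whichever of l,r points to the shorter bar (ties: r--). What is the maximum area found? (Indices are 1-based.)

max area = 144

[1,12] min(11,5)*11=55 best=55 * → r--
[1,11] min(11,16)*10=110 best=110 * → l++
[2,11] min(16,16)*9=144 best=144 * → r--
[2,10] min(16,16)*8=128 best=144 → r--
[2,9] min(16,20)*7=112 best=144 → l++
[3,9] min(2,20)*6=12 best=144 → l++
[4,9] min(7,20)*5=35 best=144 → l++
[5,9] min(18,20)*4=72 best=144 → l++
[6,9] min(10,20)*3=30 best=144 → l++
[7,9] min(2,20)*2=4 best=144 → l++
[8,9] min(7,20)*1=7 best=144 → l++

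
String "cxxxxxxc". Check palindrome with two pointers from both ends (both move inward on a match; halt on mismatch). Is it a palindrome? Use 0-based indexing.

palindrome

l=0 r=7: 'c'=='c', l++,r--
l=1 r=6: 'x'=='x', l++,r--
l=2 r=5: 'x'=='x', l++,r--
l=3 r=4: 'x'=='x', l++,r--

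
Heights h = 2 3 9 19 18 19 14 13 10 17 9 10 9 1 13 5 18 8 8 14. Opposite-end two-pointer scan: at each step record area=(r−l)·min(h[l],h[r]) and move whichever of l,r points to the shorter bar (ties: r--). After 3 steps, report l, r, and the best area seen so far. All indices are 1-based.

l=4, r=20, best area=153

[1,20] min(2,14)*19=38 best=38 * → l++
[2,20] min(3,14)*18=54 best=54 * → l++
[3,20] min(9,14)*17=153 best=153 * → l++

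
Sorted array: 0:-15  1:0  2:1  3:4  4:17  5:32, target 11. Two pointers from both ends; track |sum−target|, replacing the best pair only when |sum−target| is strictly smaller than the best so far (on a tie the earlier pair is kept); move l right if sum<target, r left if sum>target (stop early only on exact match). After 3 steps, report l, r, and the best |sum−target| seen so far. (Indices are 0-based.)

l=1, r=3, best |Δ|=6

l=0 r=5: -15+32=17 d=6 *, r--
l=0 r=4: -15+17=2 d=9, l++
l=1 r=4: 0+17=17 d=6, r--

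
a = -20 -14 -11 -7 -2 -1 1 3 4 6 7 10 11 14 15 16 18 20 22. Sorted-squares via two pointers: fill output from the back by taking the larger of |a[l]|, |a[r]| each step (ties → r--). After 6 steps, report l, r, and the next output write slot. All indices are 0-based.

l=1, r=13, next write slot=12

l=0 r=18: |-20|<=|22| out[18]=484, r--
l=0 r=17: |-20|<=|20| out[17]=400, r--
l=0 r=16: |-20|>|18| out[16]=400, l++
l=1 r=16: |-14|<=|18| out[15]=324, r--
l=1 r=15: |-14|<=|16| out[14]=256, r--
l=1 r=14: |-14|<=|15| out[13]=225, r--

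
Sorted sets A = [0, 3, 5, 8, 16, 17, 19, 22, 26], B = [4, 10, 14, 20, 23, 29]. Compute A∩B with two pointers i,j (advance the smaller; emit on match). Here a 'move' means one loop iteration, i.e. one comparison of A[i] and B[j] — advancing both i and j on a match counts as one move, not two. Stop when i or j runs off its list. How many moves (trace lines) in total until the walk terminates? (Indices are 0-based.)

i=0 j=0: 0<4, i++
i=1 j=0: 3<4, i++
i=2 j=0: 5>4, j++
i=2 j=1: 5<10, i++
i=3 j=1: 8<10, i++
i=4 j=1: 16>10, j++
i=4 j=2: 16>14, j++
i=4 j=3: 16<20, i++
i=5 j=3: 17<20, i++
i=6 j=3: 19<20, i++
i=7 j=3: 22>20, j++
i=7 j=4: 22<23, i++
i=8 j=4: 26>23, j++
i=8 j=5: 26<29, i++

14 moves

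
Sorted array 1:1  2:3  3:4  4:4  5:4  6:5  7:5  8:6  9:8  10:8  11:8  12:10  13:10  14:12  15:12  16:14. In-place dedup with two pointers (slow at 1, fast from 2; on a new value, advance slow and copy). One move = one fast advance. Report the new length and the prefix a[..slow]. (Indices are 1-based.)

length 9; prefix = [1, 3, 4, 5, 6, 8, 10, 12, 14]

(s=1,f=2) a[fast]=3≠a[slow]=1 write a[2]=3 → slow++,fast++
(s=2,f=3) a[fast]=4≠a[slow]=3 write a[3]=4 → slow++,fast++
(s=3,f=4) a[fast]=4=a[slow] dup → fast++
(s=3,f=5) a[fast]=4=a[slow] dup → fast++
(s=3,f=6) a[fast]=5≠a[slow]=4 write a[4]=5 → slow++,fast++
(s=4,f=7) a[fast]=5=a[slow] dup → fast++
(s=4,f=8) a[fast]=6≠a[slow]=5 write a[5]=6 → slow++,fast++
(s=5,f=9) a[fast]=8≠a[slow]=6 write a[6]=8 → slow++,fast++
(s=6,f=10) a[fast]=8=a[slow] dup → fast++
(s=6,f=11) a[fast]=8=a[slow] dup → fast++
(s=6,f=12) a[fast]=10≠a[slow]=8 write a[7]=10 → slow++,fast++
(s=7,f=13) a[fast]=10=a[slow] dup → fast++
(s=7,f=14) a[fast]=12≠a[slow]=10 write a[8]=12 → slow++,fast++
(s=8,f=15) a[fast]=12=a[slow] dup → fast++
(s=8,f=16) a[fast]=14≠a[slow]=12 write a[9]=14 → slow++,fast++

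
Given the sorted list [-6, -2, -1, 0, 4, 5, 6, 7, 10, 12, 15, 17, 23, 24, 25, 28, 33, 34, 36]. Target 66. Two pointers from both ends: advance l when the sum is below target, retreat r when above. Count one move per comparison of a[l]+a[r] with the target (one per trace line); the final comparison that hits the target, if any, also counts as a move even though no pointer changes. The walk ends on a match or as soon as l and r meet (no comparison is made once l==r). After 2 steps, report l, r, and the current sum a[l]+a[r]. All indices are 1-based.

l=1 r=19: -6+36=30 <66, l++
l=2 r=19: -2+36=34 <66, l++

l=3, r=19, sum=35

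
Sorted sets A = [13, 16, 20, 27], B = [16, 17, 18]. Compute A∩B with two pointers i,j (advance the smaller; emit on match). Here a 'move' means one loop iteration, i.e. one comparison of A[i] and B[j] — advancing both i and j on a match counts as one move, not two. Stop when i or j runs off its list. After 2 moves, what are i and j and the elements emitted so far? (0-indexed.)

i=0 j=0: 13<16, i++
i=1 j=0: 16==16 emit, i++,j++

i=2, j=1, emitted=[16]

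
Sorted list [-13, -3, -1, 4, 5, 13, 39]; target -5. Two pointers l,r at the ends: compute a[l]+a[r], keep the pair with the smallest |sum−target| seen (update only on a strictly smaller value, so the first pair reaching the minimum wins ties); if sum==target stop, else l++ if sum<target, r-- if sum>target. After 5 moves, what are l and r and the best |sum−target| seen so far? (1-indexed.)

l=2, r=3, best |Δ|=3

l=1 r=7: -13+39=26 d=31 *, r--
l=1 r=6: -13+13=0 d=5 *, r--
l=1 r=5: -13+5=-8 d=3 *, l++
l=2 r=5: -3+5=2 d=7, r--
l=2 r=4: -3+4=1 d=6, r--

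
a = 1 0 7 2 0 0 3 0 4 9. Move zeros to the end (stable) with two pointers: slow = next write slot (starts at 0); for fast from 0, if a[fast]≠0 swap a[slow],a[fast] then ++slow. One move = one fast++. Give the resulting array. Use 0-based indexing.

[1, 7, 2, 3, 4, 9, 0, 0, 0, 0]

slow=0 fast=0: a[fast]=1≠0 swap→a[0]=1, slow++,fast++
slow=1 fast=1: a[fast]=0, fast++
slow=1 fast=2: a[fast]=7≠0 swap→a[1]=7, slow++,fast++
slow=2 fast=3: a[fast]=2≠0 swap→a[2]=2, slow++,fast++
slow=3 fast=4: a[fast]=0, fast++
slow=3 fast=5: a[fast]=0, fast++
slow=3 fast=6: a[fast]=3≠0 swap→a[3]=3, slow++,fast++
slow=4 fast=7: a[fast]=0, fast++
slow=4 fast=8: a[fast]=4≠0 swap→a[4]=4, slow++,fast++
slow=5 fast=9: a[fast]=9≠0 swap→a[5]=9, slow++,fast++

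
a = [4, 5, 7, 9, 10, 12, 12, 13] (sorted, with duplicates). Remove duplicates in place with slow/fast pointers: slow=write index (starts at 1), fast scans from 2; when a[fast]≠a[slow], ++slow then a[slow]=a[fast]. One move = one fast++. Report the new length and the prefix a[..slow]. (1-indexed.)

length 7; prefix = [4, 5, 7, 9, 10, 12, 13]

(s=1,f=2) a[fast]=5≠a[slow]=4 write a[2]=5 → slow++,fast++
(s=2,f=3) a[fast]=7≠a[slow]=5 write a[3]=7 → slow++,fast++
(s=3,f=4) a[fast]=9≠a[slow]=7 write a[4]=9 → slow++,fast++
(s=4,f=5) a[fast]=10≠a[slow]=9 write a[5]=10 → slow++,fast++
(s=5,f=6) a[fast]=12≠a[slow]=10 write a[6]=12 → slow++,fast++
(s=6,f=7) a[fast]=12=a[slow] dup → fast++
(s=6,f=8) a[fast]=13≠a[slow]=12 write a[7]=13 → slow++,fast++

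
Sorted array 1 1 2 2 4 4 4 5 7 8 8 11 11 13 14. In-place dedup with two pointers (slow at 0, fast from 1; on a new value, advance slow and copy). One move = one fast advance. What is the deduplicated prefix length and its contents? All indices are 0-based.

slow=0 fast=1: a[fast]=1=a[slow] dup, fast++
slow=0 fast=2: a[fast]=2≠a[slow]=1 write a[1]=2, slow++,fast++
slow=1 fast=3: a[fast]=2=a[slow] dup, fast++
slow=1 fast=4: a[fast]=4≠a[slow]=2 write a[2]=4, slow++,fast++
slow=2 fast=5: a[fast]=4=a[slow] dup, fast++
slow=2 fast=6: a[fast]=4=a[slow] dup, fast++
slow=2 fast=7: a[fast]=5≠a[slow]=4 write a[3]=5, slow++,fast++
slow=3 fast=8: a[fast]=7≠a[slow]=5 write a[4]=7, slow++,fast++
slow=4 fast=9: a[fast]=8≠a[slow]=7 write a[5]=8, slow++,fast++
slow=5 fast=10: a[fast]=8=a[slow] dup, fast++
slow=5 fast=11: a[fast]=11≠a[slow]=8 write a[6]=11, slow++,fast++
slow=6 fast=12: a[fast]=11=a[slow] dup, fast++
slow=6 fast=13: a[fast]=13≠a[slow]=11 write a[7]=13, slow++,fast++
slow=7 fast=14: a[fast]=14≠a[slow]=13 write a[8]=14, slow++,fast++

length 9; prefix = [1, 2, 4, 5, 7, 8, 11, 13, 14]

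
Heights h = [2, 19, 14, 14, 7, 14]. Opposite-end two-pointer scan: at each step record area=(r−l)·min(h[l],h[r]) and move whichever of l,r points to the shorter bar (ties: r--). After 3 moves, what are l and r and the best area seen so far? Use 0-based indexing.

[0,5] min(2,14)*5=10 best=10 * → l++
[1,5] min(19,14)*4=56 best=56 * → r--
[1,4] min(19,7)*3=21 best=56 → r--

l=1, r=3, best area=56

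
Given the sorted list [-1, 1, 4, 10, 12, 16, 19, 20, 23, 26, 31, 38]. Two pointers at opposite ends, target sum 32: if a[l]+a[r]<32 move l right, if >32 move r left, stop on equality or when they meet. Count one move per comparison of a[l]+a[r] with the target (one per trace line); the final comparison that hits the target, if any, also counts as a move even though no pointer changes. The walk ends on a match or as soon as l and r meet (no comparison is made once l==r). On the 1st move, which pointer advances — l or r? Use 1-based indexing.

r

l=1 r=12: -1+38=37 >32, r--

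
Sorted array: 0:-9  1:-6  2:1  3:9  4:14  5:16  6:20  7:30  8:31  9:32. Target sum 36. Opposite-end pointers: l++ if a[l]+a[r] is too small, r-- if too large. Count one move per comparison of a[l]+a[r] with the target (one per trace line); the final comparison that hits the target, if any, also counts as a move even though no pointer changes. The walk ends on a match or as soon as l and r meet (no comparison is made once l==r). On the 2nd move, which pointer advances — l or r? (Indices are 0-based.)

l

l=0 r=9: -9+32=23 <36, l++
l=1 r=9: -6+32=26 <36, l++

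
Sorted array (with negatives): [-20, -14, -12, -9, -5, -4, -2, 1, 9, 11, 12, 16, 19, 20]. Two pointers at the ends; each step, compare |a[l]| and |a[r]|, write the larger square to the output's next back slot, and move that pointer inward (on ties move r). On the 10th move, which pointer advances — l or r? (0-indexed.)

l

l=0 r=13: |-20|<=|20| out[13]=400, r--
l=0 r=12: |-20|>|19| out[12]=400, l++
l=1 r=12: |-14|<=|19| out[11]=361, r--
l=1 r=11: |-14|<=|16| out[10]=256, r--
l=1 r=10: |-14|>|12| out[9]=196, l++
l=2 r=10: |-12|<=|12| out[8]=144, r--
l=2 r=9: |-12|>|11| out[7]=144, l++
l=3 r=9: |-9|<=|11| out[6]=121, r--
l=3 r=8: |-9|<=|9| out[5]=81, r--
l=3 r=7: |-9|>|1| out[4]=81, l++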